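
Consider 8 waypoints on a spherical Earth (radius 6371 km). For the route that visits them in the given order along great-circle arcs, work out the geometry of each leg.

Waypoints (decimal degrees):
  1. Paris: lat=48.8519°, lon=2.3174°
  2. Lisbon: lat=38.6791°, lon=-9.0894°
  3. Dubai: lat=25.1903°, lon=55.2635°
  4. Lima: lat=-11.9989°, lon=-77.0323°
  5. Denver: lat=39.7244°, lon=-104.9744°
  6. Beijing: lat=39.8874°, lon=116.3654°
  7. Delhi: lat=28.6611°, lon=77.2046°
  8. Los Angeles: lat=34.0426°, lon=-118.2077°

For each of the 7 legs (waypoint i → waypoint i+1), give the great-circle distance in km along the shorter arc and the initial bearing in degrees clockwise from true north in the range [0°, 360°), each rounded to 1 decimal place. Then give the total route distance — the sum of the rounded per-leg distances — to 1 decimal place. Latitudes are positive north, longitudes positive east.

Leg 1: dist=1452.2 km, bearing=223.1°
Leg 2: dist=6129.9 km, bearing=83.9°
Leg 3: dist=14807.6 km, bearing=277.3°
Leg 4: dist=6435.5 km, bearing=334.8°
Leg 5: dist=10219.4 km, bearing=329.5°
Leg 6: dist=3773.9 km, bearing=263.0°
Leg 7: dist=12856.7 km, bearing=14.1°
Total: 55675.2 km

Leg 1: φ1=0.8526265, φ2=0.6750776, Δφ=-0.1775489, Δλ=-0.1990862 rad; a=sin²(Δφ/2)+cosφ1·cosφ2·sin²(Δλ/2)=0.0129333883; c=2·atan2(√a, √(1-a))=0.227943270; dist=6371·c=1452.227 ≈ 1452.2 km; running total=1452.2 km
Leg 1 bearing: y=sinΔλ·cosφ2=-0.15439369, x=cosφ1·sinφ2-sinφ1·cosφ2·cosΔλ=-0.16500622; θ=atan2(y, x)=-136.9030° <0 so +360° → 223.0970° ≈ 223.1°
Leg 2: φ1=0.6750776, φ2=0.4396537, Δφ=-0.2354240, Δλ=1.1231700 rad; a=sin²(Δφ/2)+cosφ1·cosφ2·sin²(Δλ/2)=0.2141226090; c=2·atan2(√a, √(1-a))=0.962153191; dist=6371·c=6129.878 ≈ 6129.9 km; running total=7582.1 km
Leg 2 bearing: y=sinΔλ·cosφ2=0.81574577, x=cosφ1·sinφ2-sinφ1·cosφ2·cosΔλ=0.08749462; θ=atan2(y, x)=83.8780° ≈ 83.9°
Leg 3: φ1=0.4396537, φ2=-0.2094203, Δφ=-0.6490740, Δλ=-2.3089973 rad; a=sin²(Δφ/2)+cosφ1·cosφ2·sin²(Δλ/2)=0.8420696132; c=2·atan2(√a, √(1-a))=2.324219181; dist=6371·c=14807.600 ≈ 14807.6 km; running total=22389.7 km
Leg 3 bearing: y=sinΔλ·cosφ2=-0.72351959, x=cosφ1·sinφ2-sinφ1·cosφ2·cosΔλ=0.09204849; θ=atan2(y, x)=-82.7496° <0 so +360° → 277.2504° ≈ 277.3°
Leg 4: φ1=-0.2094203, φ2=0.6933216, Δφ=0.9027419, Δλ=-0.4876816 rad; a=sin²(Δφ/2)+cosφ1·cosφ2·sin²(Δλ/2)=0.2341224127; c=2·atan2(√a, √(1-a))=1.010124632; dist=6371·c=6435.504 ≈ 6435.5 km; running total=28825.2 km
Leg 4 bearing: y=sinΔλ·cosφ2=-0.36039703, x=cosφ1·sinφ2-sinφ1·cosφ2·cosΔλ=0.76638790; θ=atan2(y, x)=-25.1854° <0 so +360° → 334.8146° ≈ 334.8°
Leg 5: φ1=0.6933216, φ2=0.6961665, Δφ=0.0028449, Δλ=3.8631083 rad; a=sin²(Δφ/2)+cosφ1·cosφ2·sin²(Δλ/2)=0.5166264368; c=2·atan2(√a, √(1-a))=1.604055332; dist=6371·c=10219.437 ≈ 10219.4 km; running total=39044.6 km
Leg 5 bearing: y=sinΔλ·cosφ2=-0.50682367, x=cosφ1·sinφ2-sinφ1·cosφ2·cosΔλ=0.86140816; θ=atan2(y, x)=-30.4711° <0 so +360° → 329.5289° ≈ 329.5°
Leg 6: φ1=0.6961665, φ2=0.5002306, Δφ=-0.1959359, Δλ=-0.6834849 rad; a=sin²(Δφ/2)+cosφ1·cosφ2·sin²(Δλ/2)=0.0851853228; c=2·atan2(√a, √(1-a))=0.592352836; dist=6371·c=3773.880 ≈ 3773.9 km; running total=42818.5 km
Leg 6 bearing: y=sinΔλ·cosφ2=-0.55412266, x=cosφ1·sinφ2-sinφ1·cosφ2·cosΔλ=-0.06828773; θ=atan2(y, x)=-97.0255° <0 so +360° → 262.9745° ≈ 263.0°
Leg 7: φ1=0.5002306, φ2=0.5941555, Δφ=0.0939249, Δλ=-3.4105880 rad; a=sin²(Δφ/2)+cosφ1·cosφ2·sin²(Δλ/2)=0.7162223749; c=2·atan2(√a, √(1-a))=2.017998733; dist=6371·c=12856.670 ≈ 12856.7 km; running total=55675.2 km
Leg 7 bearing: y=sinΔλ·cosφ2=0.22021702, x=cosφ1·sinφ2-sinφ1·cosφ2·cosΔλ=0.87435462; θ=atan2(y, x)=14.1366° ≈ 14.1°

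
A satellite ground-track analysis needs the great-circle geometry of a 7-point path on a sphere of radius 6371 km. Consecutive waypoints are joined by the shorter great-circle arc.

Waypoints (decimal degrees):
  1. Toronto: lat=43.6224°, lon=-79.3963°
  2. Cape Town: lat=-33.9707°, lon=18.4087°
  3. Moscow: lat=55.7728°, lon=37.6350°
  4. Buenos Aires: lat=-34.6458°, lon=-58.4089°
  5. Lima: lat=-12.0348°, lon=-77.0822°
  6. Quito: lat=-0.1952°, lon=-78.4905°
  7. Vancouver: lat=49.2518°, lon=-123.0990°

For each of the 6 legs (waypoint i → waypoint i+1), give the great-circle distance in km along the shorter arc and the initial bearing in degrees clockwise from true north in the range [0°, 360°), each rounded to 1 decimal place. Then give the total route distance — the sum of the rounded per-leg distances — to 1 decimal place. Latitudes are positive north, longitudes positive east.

Leg 1: dist=13103.4 km, bearing=111.7°
Leg 2: dist=10144.8 km, bearing=10.7°
Leg 3: dist=13482.3 km, bearing=253.1°
Leg 4: dist=3142.7 km, bearing=318.6°
Leg 5: dist=1325.6 km, bearing=353.2°
Leg 6: dist=6947.1 km, bearing=328.9°
Total: 48145.9 km

Leg 1: φ1=0.7613545, φ2=-0.5929006, Δφ=-1.3542551, Δλ=1.7070193 rad; a=sin²(Δφ/2)+cosφ1·cosφ2·sin²(Δλ/2)=0.7335123627; c=2·atan2(√a, √(1-a))=2.056719338; dist=6371·c=13103.359 ≈ 13103.4 km; running total=13103.4 km
Leg 1 bearing: y=sinΔλ·cosφ2=0.82164057, x=cosφ1·sinφ2-sinφ1·cosφ2·cosΔλ=-0.32679456; θ=atan2(y, x)=111.6894° ≈ 111.7°
Leg 2: φ1=-0.5929006, φ2=0.9734190, Δφ=1.5663196, Δλ=0.3355622 rad; a=sin²(Δφ/2)+cosφ1·cosφ2·sin²(Δλ/2)=0.5107703567; c=2·atan2(√a, √(1-a))=1.592338706; dist=6371·c=10144.790 ≈ 10144.8 km; running total=23248.2 km
Leg 2 bearing: y=sinΔλ·cosφ2=0.18522339, x=cosφ1·sinφ2-sinφ1·cosφ2·cosΔλ=0.98246033; θ=atan2(y, x)=10.6767° ≈ 10.7°
Leg 3: φ1=0.9734190, φ2=-0.6046833, Δφ=-1.5781023, Δλ=-1.6762823 rad; a=sin²(Δφ/2)+cosφ1·cosφ2·sin²(Δλ/2)=0.7593834102; c=2·atan2(√a, √(1-a))=2.116204188; dist=6371·c=13482.337 ≈ 13482.3 km; running total=36730.5 km
Leg 3 bearing: y=sinΔλ·cosφ2=-0.81810933, x=cosφ1·sinφ2-sinφ1·cosφ2·cosΔλ=-0.24814938; θ=atan2(y, x)=-106.8736° <0 so +360° → 253.1264° ≈ 253.1°
Leg 4: φ1=-0.6046833, φ2=-0.2100469, Δφ=0.3946364, Δλ=-0.3259106 rad; a=sin²(Δφ/2)+cosφ1·cosφ2·sin²(Δλ/2)=0.0596090452; c=2·atan2(√a, √(1-a))=0.493285391; dist=6371·c=3142.721 ≈ 3142.7 km; running total=39873.2 km
Leg 4 bearing: y=sinΔλ·cosφ2=-0.31313455, x=cosφ1·sinφ2-sinφ1·cosφ2·cosΔλ=0.35520414; θ=atan2(y, x)=-41.3982° <0 so +360° → 318.6018° ≈ 318.6°
Leg 5: φ1=-0.2100469, φ2=-0.0034069, Δφ=0.2066400, Δλ=-0.0245795 rad; a=sin²(Δφ/2)+cosφ1·cosφ2·sin²(Δλ/2)=0.0107848010; c=2·atan2(√a, √(1-a))=0.208074950; dist=6371·c=1325.646 ≈ 1325.6 km; running total=41198.8 km
Leg 5 bearing: y=sinΔλ·cosφ2=-0.02457685, x=cosφ1·sinφ2-sinφ1·cosφ2·cosΔλ=0.20510957; θ=atan2(y, x)=-6.8328° <0 so +360° → 353.1672° ≈ 353.2°
Leg 6: φ1=-0.0034069, φ2=0.8596061, Δφ=0.8630130, Δλ=-0.7785652 rad; a=sin²(Δφ/2)+cosφ1·cosφ2·sin²(Δλ/2)=0.2689433479; c=2·atan2(√a, √(1-a))=1.090419592; dist=6371·c=6947.063 ≈ 6947.1 km; running total=48145.9 km
Leg 6 bearing: y=sinΔλ·cosφ2=-0.45838949, x=cosφ1·sinφ2-sinφ1·cosφ2·cosΔλ=0.75916426; θ=atan2(y, x)=-31.1239° <0 so +360° → 328.8761° ≈ 328.9°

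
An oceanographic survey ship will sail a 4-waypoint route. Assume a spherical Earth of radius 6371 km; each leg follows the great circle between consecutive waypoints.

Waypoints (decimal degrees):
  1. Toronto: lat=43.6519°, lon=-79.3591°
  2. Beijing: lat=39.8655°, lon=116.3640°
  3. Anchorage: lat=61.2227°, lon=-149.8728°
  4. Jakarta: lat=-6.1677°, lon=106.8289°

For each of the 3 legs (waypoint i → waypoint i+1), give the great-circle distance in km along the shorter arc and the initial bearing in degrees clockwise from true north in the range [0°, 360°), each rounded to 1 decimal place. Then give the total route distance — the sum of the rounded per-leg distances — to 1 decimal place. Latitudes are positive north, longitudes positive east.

Leg 1: φ1=0.7618694, φ2=0.6957842, Δφ=-0.0660851, Δλ=3.4160125 rad; a=sin²(Δφ/2)+cosφ1·cosφ2·sin²(Δλ/2)=0.5460606774; c=2·atan2(√a, √(1-a))=1.663048477; dist=6371·c=10595.282 ≈ 10595.3 km; running total=10595.3 km
Leg 1 bearing: y=sinΔλ·cosφ2=-0.20799760, x=cosφ1·sinφ2-sinφ1·cosφ2·cosΔλ=0.97378162; θ=atan2(y, x)=-12.0571° <0 so +360° → 347.9429° ≈ 347.9°
Leg 2: φ1=0.6957842, φ2=1.0685377, Δφ=0.3727535, Δλ=-4.6467087 rad; a=sin²(Δφ/2)+cosφ1·cosφ2·sin²(Δλ/2)=0.2312138390; c=2·atan2(√a, √(1-a))=1.003240933; dist=6371·c=6391.648 ≈ 6391.6 km; running total=16986.9 km
Leg 2 bearing: y=sinΔλ·cosφ2=0.48036846, x=cosφ1·sinφ2-sinφ1·cosφ2·cosΔλ=0.69300948; θ=atan2(y, x)=34.7283° ≈ 34.7°
Leg 3: φ1=1.0685377, φ2=-0.1076467, Δφ=-1.1761844, Δλ=4.4802899 rad; a=sin²(Δφ/2)+cosφ1·cosφ2·sin²(Δλ/2)=0.6021312437; c=2·atan2(√a, √(1-a))=1.776506578; dist=6371·c=11318.123 ≈ 11318.1 km; running total=28305.0 km
Leg 3 bearing: y=sinΔλ·cosφ2=-0.96755260, x=cosφ1·sinφ2-sinφ1·cosφ2·cosΔλ=0.14872393; θ=atan2(y, x)=-81.2614° <0 so +360° → 278.7386° ≈ 278.7°

Leg 1: dist=10595.3 km, bearing=347.9°
Leg 2: dist=6391.6 km, bearing=34.7°
Leg 3: dist=11318.1 km, bearing=278.7°
Total: 28305.0 km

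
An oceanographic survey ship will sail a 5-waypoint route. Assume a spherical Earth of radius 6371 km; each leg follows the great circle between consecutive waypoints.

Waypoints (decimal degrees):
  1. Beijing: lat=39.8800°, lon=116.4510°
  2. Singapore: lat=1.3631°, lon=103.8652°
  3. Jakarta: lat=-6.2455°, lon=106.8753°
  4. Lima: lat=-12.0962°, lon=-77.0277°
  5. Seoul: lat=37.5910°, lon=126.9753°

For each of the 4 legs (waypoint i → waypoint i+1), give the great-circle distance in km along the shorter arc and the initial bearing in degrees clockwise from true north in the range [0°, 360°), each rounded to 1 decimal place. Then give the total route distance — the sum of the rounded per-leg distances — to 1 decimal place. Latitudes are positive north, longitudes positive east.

Leg 1: dist=4468.1 km, bearing=199.7°
Leg 2: dist=909.6 km, bearing=158.5°
Leg 3: dist=17930.4 km, bearing=168.0°
Leg 4: dist=16310.2 km, bearing=324.1°
Total: 39618.3 km

Leg 1: φ1=0.6960373, φ2=0.0237906, Δφ=-0.6722467, Δλ=-0.2196636 rad; a=sin²(Δφ/2)+cosφ1·cosφ2·sin²(Δλ/2)=0.1180050118; c=2·atan2(√a, √(1-a))=0.701321825; dist=6371·c=4468.121 ≈ 4468.1 km; running total=4468.1 km
Leg 1 bearing: y=sinΔλ·cosφ2=-0.21783970, x=cosφ1·sinφ2-sinφ1·cosφ2·cosΔλ=-0.60734272; θ=atan2(y, x)=-160.2683° <0 so +360° → 199.7317° ≈ 199.7°
Leg 2: φ1=0.0237906, φ2=-0.1090045, Δφ=-0.1327951, Δλ=0.0525362 rad; a=sin²(Δφ/2)+cosφ1·cosφ2·sin²(Δλ/2)=0.0050877260; c=2·atan2(√a, √(1-a))=0.142777839; dist=6371·c=909.638 ≈ 909.6 km; running total=5377.7 km
Leg 2 bearing: y=sinΔλ·cosφ2=0.05220033, x=cosφ1·sinφ2-sinφ1·cosφ2·cosΔλ=-0.13237254; θ=atan2(y, x)=158.4785° ≈ 158.5°
Leg 3: φ1=-0.1090045, φ2=-0.2111185, Δφ=-0.1021140, Δλ=-3.2097129 rad; a=sin²(Δφ/2)+cosφ1·cosφ2·sin²(Δλ/2)=0.9734711862; c=2·atan2(√a, √(1-a))=2.814381508; dist=6371·c=17930.425 ≈ 17930.4 km; running total=23308.1 km
Leg 3 bearing: y=sinΔλ·cosφ2=0.06655624, x=cosφ1·sinφ2-sinφ1·cosφ2·cosΔλ=-0.31443666; θ=atan2(y, x)=168.0487° ≈ 168.0°
Leg 4: φ1=-0.2111185, φ2=0.6560867, Δφ=0.8672052, Δλ=3.5605240 rad; a=sin²(Δφ/2)+cosφ1·cosφ2·sin²(Δλ/2)=0.9178117709; c=2·atan2(√a, √(1-a))=2.560063286; dist=6371·c=16310.163 ≈ 16310.2 km; running total=39618.3 km
Leg 4 bearing: y=sinΔλ·cosφ2=-0.32233011, x=cosφ1·sinφ2-sinφ1·cosφ2·cosΔλ=0.44478826; θ=atan2(y, x)=-35.9302° <0 so +360° → 324.0698° ≈ 324.1°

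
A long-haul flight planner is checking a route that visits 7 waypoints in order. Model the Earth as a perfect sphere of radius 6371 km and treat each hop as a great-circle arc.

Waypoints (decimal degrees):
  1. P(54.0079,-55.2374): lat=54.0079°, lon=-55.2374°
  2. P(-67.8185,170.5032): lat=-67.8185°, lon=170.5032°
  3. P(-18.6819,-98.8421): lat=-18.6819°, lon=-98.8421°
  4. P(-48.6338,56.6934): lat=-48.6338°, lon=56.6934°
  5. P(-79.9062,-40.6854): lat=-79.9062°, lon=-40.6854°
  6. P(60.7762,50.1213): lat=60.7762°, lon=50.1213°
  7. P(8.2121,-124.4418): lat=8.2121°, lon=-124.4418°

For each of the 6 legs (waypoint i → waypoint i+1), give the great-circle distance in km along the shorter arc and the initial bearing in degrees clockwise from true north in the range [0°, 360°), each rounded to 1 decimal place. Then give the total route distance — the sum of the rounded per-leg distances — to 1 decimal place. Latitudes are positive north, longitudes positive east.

Leg 1: φ1=0.9426157, φ2=-1.1836561, Δφ=-2.1262718, Δλ=3.9399167 rad; a=sin²(Δφ/2)+cosφ1·cosφ2·sin²(Δλ/2)=0.9520322763; c=2·atan2(√a, √(1-a))=2.699982242; dist=6371·c=17201.587 ≈ 17201.6 km; running total=17201.6 km
Leg 1 bearing: y=sinΔλ·cosφ2=-0.27039071, x=cosφ1·sinφ2-sinφ1·cosφ2·cosΔλ=-0.33099267; θ=atan2(y, x)=-140.7543° <0 so +360° → 219.2457° ≈ 219.2°
Leg 2: φ1=-1.1836561, φ2=-0.3260607, Δφ=0.8575955, Δλ=-4.7009623 rad; a=sin²(Δφ/2)+cosφ1·cosφ2·sin²(Δλ/2)=0.3537392590; c=2·atan2(√a, √(1-a))=1.273933729; dist=6371·c=8116.232 ≈ 8116.2 km; running total=25317.8 km
Leg 2 bearing: y=sinΔλ·cosφ2=0.94724967, x=cosφ1·sinφ2-sinφ1·cosφ2·cosΔλ=-0.13095513; θ=atan2(y, x)=97.8711° ≈ 97.9°
Leg 3: φ1=-0.3260607, φ2=-0.8488199, Δφ=-0.5227593, Δλ=2.7146066 rad; a=sin²(Δφ/2)+cosφ1·cosφ2·sin²(Δλ/2)=0.6647226624; c=2·atan2(√a, √(1-a))=1.906512371; dist=6371·c=12146.390 ≈ 12146.4 km; running total=37464.2 km
Leg 3 bearing: y=sinΔλ·cosφ2=0.27368536, x=cosφ1·sinφ2-sinφ1·cosφ2·cosΔλ=-0.90363826; θ=atan2(y, x)=163.14999° ≈ 163.1°
Leg 4: φ1=-0.8488199, φ2=-1.3946263, Δφ=-0.5458063, Δλ=-1.6995807 rad; a=sin²(Δφ/2)+cosφ1·cosφ2·sin²(Δλ/2)=0.1379951057; c=2·atan2(√a, √(1-a))=0.761198543; dist=6371·c=4849.596 ≈ 4849.6 km; running total=42313.8 km
Leg 4 bearing: y=sinΔλ·cosφ2=-0.17380882, x=cosφ1·sinφ2-sinφ1·cosφ2·cosΔλ=-0.66753301; θ=atan2(y, x)=-165.4057° <0 so +360° → 194.5943° ≈ 194.6°
Leg 5: φ1=-1.3946263, φ2=1.0607448, Δφ=2.4553711, Δλ=1.5848759 rad; a=sin²(Δφ/2)+cosφ1·cosφ2·sin²(Δλ/2)=0.9302081119; c=2·atan2(√a, √(1-a))=2.606882216; dist=6371·c=16608.447 ≈ 16608.4 km; running total=58922.2 km
Leg 5 bearing: y=sinΔλ·cosφ2=0.48817383, x=cosφ1·sinφ2-sinφ1·cosφ2·cosΔλ=0.14618562; θ=atan2(y, x)=73.3295° ≈ 73.3°
Leg 6: φ1=1.0607448, φ2=0.1433282, Δφ=-0.9174166, Δλ=-3.0467008 rad; a=sin²(Δφ/2)+cosφ1·cosφ2·sin²(Δλ/2)=0.6781923330; c=2·atan2(√a, √(1-a))=1.935191949; dist=6371·c=12329.108 ≈ 12329.1 km; running total=71251.3 km
Leg 6 bearing: y=sinΔλ·cosφ2=-0.09377791, x=cosφ1·sinφ2-sinφ1·cosφ2·cosΔλ=0.92962125; θ=atan2(y, x)=-5.7604° <0 so +360° → 354.2396° ≈ 354.2°

Leg 1: dist=17201.6 km, bearing=219.2°
Leg 2: dist=8116.2 km, bearing=97.9°
Leg 3: dist=12146.4 km, bearing=163.1°
Leg 4: dist=4849.6 km, bearing=194.6°
Leg 5: dist=16608.4 km, bearing=73.3°
Leg 6: dist=12329.1 km, bearing=354.2°
Total: 71251.3 km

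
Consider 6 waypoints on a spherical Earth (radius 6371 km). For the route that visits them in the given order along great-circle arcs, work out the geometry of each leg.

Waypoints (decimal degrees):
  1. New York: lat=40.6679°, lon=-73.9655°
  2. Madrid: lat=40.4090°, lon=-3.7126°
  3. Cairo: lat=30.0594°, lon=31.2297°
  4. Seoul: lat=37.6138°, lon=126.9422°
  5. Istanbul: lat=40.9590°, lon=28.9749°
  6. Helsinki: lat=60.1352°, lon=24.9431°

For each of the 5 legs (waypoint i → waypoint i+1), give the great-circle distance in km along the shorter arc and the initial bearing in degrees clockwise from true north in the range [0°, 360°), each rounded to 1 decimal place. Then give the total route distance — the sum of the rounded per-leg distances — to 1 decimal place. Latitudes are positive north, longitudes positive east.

Leg 1: φ1=0.7097888, φ2=0.7052701, Δφ=-0.0045187, Δλ=1.2261444 rad; a=sin²(Δφ/2)+cosφ1·cosφ2·sin²(Δλ/2)=0.1912117095; c=2·atan2(√a, √(1-a))=0.905138593; dist=6371·c=5766.638 ≈ 5766.6 km; running total=5766.6 km
Leg 1 bearing: y=sinΔλ·cosφ2=0.71665879, x=cosφ1·sinφ2-sinφ1·cosφ2·cosΔλ=0.32403603; θ=atan2(y, x)=65.6700° ≈ 65.7°
Leg 2: φ1=0.7052701, φ2=0.5246355, Δφ=-0.1806346, Δλ=0.6098582 rad; a=sin²(Δφ/2)+cosφ1·cosφ2·sin²(Δλ/2)=0.0675368199; c=2·atan2(√a, √(1-a))=0.525792696; dist=6371·c=3349.825 ≈ 3349.8 km; running total=9116.4 km
Leg 2 bearing: y=sinΔλ·cosφ2=0.49571994, x=cosφ1·sinφ2-sinφ1·cosφ2·cosΔλ=-0.07851197; θ=atan2(y, x)=98.9997° ≈ 99.0°
Leg 3: φ1=0.5246355, φ2=0.6564847, Δφ=0.1318492, Δλ=1.6704983 rad; a=sin²(Δφ/2)+cosφ1·cosφ2·sin²(Δλ/2)=0.3812635596; c=2·atan2(√a, √(1-a))=1.331032845; dist=6371·c=8480.010 ≈ 8480.0 km; running total=17596.4 km
Leg 3 bearing: y=sinΔλ·cosφ2=0.78820879, x=cosφ1·sinφ2-sinφ1·cosφ2·cosΔλ=0.56774426; θ=atan2(y, x)=54.2349° ≈ 54.2°
Leg 4: φ1=0.6564847, φ2=0.7148694, Δφ=0.0583848, Δλ=-1.7098519 rad; a=sin²(Δφ/2)+cosφ1·cosφ2·sin²(Δλ/2)=0.3414149233; c=2·atan2(√a, √(1-a))=1.248052244; dist=6371·c=7951.341 ≈ 7951.3 km; running total=25547.7 km
Leg 4 bearing: y=sinΔλ·cosφ2=-0.74788937, x=cosφ1·sinφ2-sinφ1·cosφ2·cosΔλ=0.58315057; θ=atan2(y, x)=-52.0554° <0 so +360° → 307.9446° ≈ 307.9°
Leg 5: φ1=0.7148694, φ2=1.0495572, Δφ=0.3346878, Δλ=-0.0703682 rad; a=sin²(Δφ/2)+cosφ1·cosφ2·sin²(Δλ/2)=0.0282088738; c=2·atan2(√a, √(1-a))=0.337509615; dist=6371·c=2150.274 ≈ 2150.3 km; running total=27698.0 km
Leg 5 bearing: y=sinΔλ·cosφ2=-0.03501128, x=cosφ1·sinφ2-sinφ1·cosφ2·cosΔλ=0.32928216; θ=atan2(y, x)=-6.0692° <0 so +360° → 353.9308° ≈ 353.9°

Leg 1: dist=5766.6 km, bearing=65.7°
Leg 2: dist=3349.8 km, bearing=99.0°
Leg 3: dist=8480.0 km, bearing=54.2°
Leg 4: dist=7951.3 km, bearing=307.9°
Leg 5: dist=2150.3 km, bearing=353.9°
Total: 27698.0 km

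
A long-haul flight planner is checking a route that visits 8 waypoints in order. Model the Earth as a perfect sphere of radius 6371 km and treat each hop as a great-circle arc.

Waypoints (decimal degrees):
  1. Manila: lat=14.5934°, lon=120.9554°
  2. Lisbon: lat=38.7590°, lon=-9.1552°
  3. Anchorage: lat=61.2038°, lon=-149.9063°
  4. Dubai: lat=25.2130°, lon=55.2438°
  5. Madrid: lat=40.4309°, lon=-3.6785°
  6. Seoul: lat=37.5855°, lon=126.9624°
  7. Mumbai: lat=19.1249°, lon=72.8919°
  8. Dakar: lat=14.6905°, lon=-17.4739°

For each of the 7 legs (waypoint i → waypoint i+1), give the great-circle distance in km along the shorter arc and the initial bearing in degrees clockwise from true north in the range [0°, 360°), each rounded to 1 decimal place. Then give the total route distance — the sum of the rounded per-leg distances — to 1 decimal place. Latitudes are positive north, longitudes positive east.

Leg 1: dist=12139.6 km, bearing=320.8°
Leg 2: dist=8346.7 km, bearing=341.6°
Leg 3: dist=10142.5 km, bearing=337.4°
Leg 4: dist=5651.0 km, bearing=302.8°
Leg 5: dist=9990.4 km, bearing=37.0°
Leg 6: dist=5589.8 km, bearing=264.1°
Leg 7: dist=9514.9 km, bearing=284.0°
Total: 61374.9 km

Leg 1: φ1=0.2547029, φ2=0.6764722, Δφ=0.4217693, Δλ=-2.2708584 rad; a=sin²(Δφ/2)+cosφ1·cosφ2·sin²(Δλ/2)=0.6642219190; c=2·atan2(√a, √(1-a))=1.905451866; dist=6371·c=12139.634 ≈ 12139.6 km; running total=12139.6 km
Leg 1 bearing: y=sinΔλ·cosφ2=-0.59638218, x=cosφ1·sinφ2-sinφ1·cosφ2·cosΔλ=0.73242948; θ=atan2(y, x)=-39.1543° <0 so +360° → 320.8457° ≈ 320.8°
Leg 2: φ1=0.6764722, φ2=1.0682078, Δφ=0.3917357, Δλ=-2.4565701 rad; a=sin²(Δφ/2)+cosφ1·cosφ2·sin²(Δλ/2)=0.3711266464; c=2·atan2(√a, √(1-a))=1.310106940; dist=6371·c=8346.691 ≈ 8346.7 km; running total=20486.3 km
Leg 2 bearing: y=sinΔλ·cosφ2=-0.30476418, x=cosφ1·sinφ2-sinφ1·cosφ2·cosΔλ=0.91688899; θ=atan2(y, x)=-18.3863° <0 so +360° → 341.6137° ≈ 341.6°
Leg 3: φ1=1.0682078, φ2=0.4400499, Δφ=-0.6281580, Δλ=3.5805447 rad; a=sin²(Δφ/2)+cosφ1·cosφ2·sin²(Δλ/2)=0.5105912624; c=2·atan2(√a, √(1-a))=1.591980436; dist=6371·c=10142.507 ≈ 10142.5 km; running total=30628.8 km
Leg 3 bearing: y=sinΔλ·cosφ2=-0.38450238, x=cosφ1·sinφ2-sinφ1·cosφ2·cosΔλ=0.92288094; θ=atan2(y, x)=-22.6182° <0 so +360° → 337.3818° ≈ 337.4°
Leg 4: φ1=0.4400499, φ2=0.7056523, Δφ=0.2656025, Δλ=-1.0283881 rad; a=sin²(Δφ/2)+cosφ1·cosφ2·sin²(Δλ/2)=0.1841221275; c=2·atan2(√a, √(1-a))=0.886980212; dist=6371·c=5650.951 ≈ 5651.0 km; running total=36279.8 km
Leg 4 bearing: y=sinΔλ·cosφ2=-0.65193378, x=cosφ1·sinφ2-sinφ1·cosφ2·cosΔλ=0.41936503; θ=atan2(y, x)=-57.2483° <0 so +360° → 302.7517° ≈ 302.8°
Leg 5: φ1=0.7056523, φ2=0.6559907, Δφ=-0.0496616, Δλ=2.2801138 rad; a=sin²(Δφ/2)+cosφ1·cosφ2·sin²(Δλ/2)=0.4986528750; c=2·atan2(√a, √(1-a))=1.568102074; dist=6371·c=9990.378 ≈ 9990.4 km; running total=46270.2 km
Leg 5 bearing: y=sinΔλ·cosφ2=0.60131173, x=cosφ1·sinφ2-sinφ1·cosφ2·cosΔλ=0.79900998; θ=atan2(y, x)=36.9641° ≈ 37.0°
Leg 6: φ1=0.6559907, φ2=0.3337925, Δφ=-0.3221983, Δλ=-0.9437083 rad; a=sin²(Δφ/2)+cosφ1·cosφ2·sin²(Δλ/2)=0.1804159084; c=2·atan2(√a, √(1-a))=0.877380140; dist=6371·c=5589.789 ≈ 5589.8 km; running total=51860.0 km
Leg 6 bearing: y=sinΔλ·cosφ2=-0.76504736, x=cosφ1·sinφ2-sinφ1·cosφ2·cosΔλ=-0.07852753; θ=atan2(y, x)=-95.8605° <0 so +360° → 264.1395° ≈ 264.1°
Leg 7: φ1=0.3337925, φ2=0.2563976, Δφ=-0.0773949, Δλ=-1.5771807 rad; a=sin²(Δφ/2)+cosφ1·cosφ2·sin²(Δλ/2)=0.4613745062; c=2·atan2(√a, √(1-a))=1.493468297; dist=6371·c=9514.887 ≈ 9514.9 km; running total=61374.9 km
Leg 7 bearing: y=sinΔλ·cosφ2=-0.96729010, x=cosφ1·sinφ2-sinφ1·cosφ2·cosΔλ=0.24162398; θ=atan2(y, x)=-75.9748° <0 so +360° → 284.0252° ≈ 284.0°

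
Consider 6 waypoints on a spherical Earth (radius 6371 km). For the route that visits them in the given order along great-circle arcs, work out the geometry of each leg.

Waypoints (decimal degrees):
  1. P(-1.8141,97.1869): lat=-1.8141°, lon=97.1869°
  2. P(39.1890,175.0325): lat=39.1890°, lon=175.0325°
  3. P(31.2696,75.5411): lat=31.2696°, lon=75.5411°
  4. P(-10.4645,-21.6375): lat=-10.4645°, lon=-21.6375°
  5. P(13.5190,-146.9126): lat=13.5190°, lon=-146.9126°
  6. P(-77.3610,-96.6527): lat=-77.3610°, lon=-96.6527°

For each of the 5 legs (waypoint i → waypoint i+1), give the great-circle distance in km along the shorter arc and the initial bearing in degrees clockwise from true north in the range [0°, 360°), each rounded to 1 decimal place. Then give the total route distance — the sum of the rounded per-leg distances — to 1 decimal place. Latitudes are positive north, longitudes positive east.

Leg 1: φ1=-0.0316620, φ2=0.6839771, Δφ=0.7156391, Δλ=1.3586620 rad; a=sin²(Δφ/2)+cosφ1·cosφ2·sin²(Δλ/2)=0.4284487030; c=2·atan2(√a, √(1-a))=1.427200759; dist=6371·c=9092.696 ≈ 9092.7 km; running total=9092.7 km
Leg 1 bearing: y=sinΔλ·cosφ2=0.75769176, x=cosφ1·sinφ2-sinφ1·cosφ2·cosΔλ=0.63672980; θ=atan2(y, x)=49.9578° ≈ 50.0°
Leg 2: φ1=0.6839771, φ2=0.5457575, Δφ=-0.1382196, Δλ=-1.7364525 rad; a=sin²(Δφ/2)+cosφ1·cosφ2·sin²(Δλ/2)=0.3906272069; c=2·atan2(√a, √(1-a))=1.350267589; dist=6371·c=8602.555 ≈ 8602.6 km; running total=17695.3 km
Leg 2 bearing: y=sinΔλ·cosφ2=-0.84303335, x=cosφ1·sinφ2-sinφ1·cosφ2·cosΔλ=0.49137067; θ=atan2(y, x)=-59.7638° <0 so +360° → 300.2362° ≈ 300.2°
Leg 3: φ1=0.5457575, φ2=-0.1826400, Δφ=-0.7283975, Δλ=-1.6960865 rad; a=sin²(Δφ/2)+cosφ1·cosφ2·sin²(Δλ/2)=0.5996546754; c=2·atan2(√a, √(1-a))=1.771449407; dist=6371·c=11285.904 ≈ 11285.9 km; running total=28981.2 km
Leg 3 bearing: y=sinΔλ·cosφ2=-0.97565945, x=cosφ1·sinφ2-sinφ1·cosφ2·cosΔλ=-0.09145722; θ=atan2(y, x)=-95.3552° <0 so +360° → 264.6448° ≈ 264.6°
Leg 4: φ1=-0.1826400, φ2=0.2359511, Δφ=0.4185910, Δλ=-2.1864630 rad; a=sin²(Δφ/2)+cosφ1·cosφ2·sin²(Δλ/2)=0.7973104849; c=2·atan2(√a, √(1-a))=2.207590466; dist=6371·c=14064.559 ≈ 14064.6 km; running total=43045.8 km
Leg 4 bearing: y=sinΔλ·cosφ2=-0.79376852, x=cosφ1·sinφ2-sinφ1·cosφ2·cosΔλ=0.12789623; θ=atan2(y, x)=-80.8469° <0 so +360° → 279.1531° ≈ 279.2°
Leg 5: φ1=0.2359511, φ2=-1.3502042, Δφ=-1.5861552, Δλ=0.8772007 rad; a=sin²(Δφ/2)+cosφ1·cosφ2·sin²(Δλ/2)=0.5460470281; c=2·atan2(√a, √(1-a))=1.663021062; dist=6371·c=10595.107 ≈ 10595.1 km; running total=53640.9 km
Leg 5 bearing: y=sinΔλ·cosφ2=0.16825251, x=cosφ1·sinφ2-sinφ1·cosφ2·cosΔλ=-0.98143251; θ=atan2(y, x)=170.2720° ≈ 170.3°

Leg 1: dist=9092.7 km, bearing=50.0°
Leg 2: dist=8602.6 km, bearing=300.2°
Leg 3: dist=11285.9 km, bearing=264.6°
Leg 4: dist=14064.6 km, bearing=279.2°
Leg 5: dist=10595.1 km, bearing=170.3°
Total: 53640.9 km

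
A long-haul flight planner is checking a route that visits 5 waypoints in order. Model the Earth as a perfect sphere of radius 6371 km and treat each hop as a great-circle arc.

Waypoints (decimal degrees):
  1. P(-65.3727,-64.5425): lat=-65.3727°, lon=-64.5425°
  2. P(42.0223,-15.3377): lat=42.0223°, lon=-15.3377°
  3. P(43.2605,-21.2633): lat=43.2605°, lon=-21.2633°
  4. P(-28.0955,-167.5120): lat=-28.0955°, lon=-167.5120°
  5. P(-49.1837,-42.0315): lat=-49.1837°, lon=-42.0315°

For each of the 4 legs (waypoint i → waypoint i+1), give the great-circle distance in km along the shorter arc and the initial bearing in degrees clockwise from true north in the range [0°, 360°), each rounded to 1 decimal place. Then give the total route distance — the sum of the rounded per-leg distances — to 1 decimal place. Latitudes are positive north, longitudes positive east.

Leg 1: φ1=-1.1409689, φ2=0.7334275, Δφ=1.8743964, Δλ=0.8587858 rad; a=sin²(Δφ/2)+cosφ1·cosφ2·sin²(Δλ/2)=0.7031339165; c=2·atan2(√a, √(1-a))=1.989162229; dist=6371·c=12672.953 ≈ 12673.0 km; running total=12673.0 km
Leg 1 bearing: y=sinΔλ·cosφ2=0.56240043, x=cosφ1·sinφ2-sinφ1·cosφ2·cosΔλ=0.72017512; θ=atan2(y, x)=37.9871° ≈ 38.0°
Leg 2: φ1=0.7334275, φ2=0.7550382, Δφ=0.0216107, Δλ=-0.1034212 rad; a=sin²(Δφ/2)+cosφ1·cosφ2·sin²(Δλ/2)=0.0015620947; c=2·atan2(√a, √(1-a))=0.079067281; dist=6371·c=503.738 ≈ 503.7 km; running total=13176.7 km
Leg 2 bearing: y=sinΔλ·cosφ2=-0.07518184, x=cosφ1·sinφ2-sinφ1·cosφ2·cosΔλ=0.02421381; θ=atan2(y, x)=-72.1478° <0 so +360° → 287.8522° ≈ 287.9°
Leg 3: φ1=0.7550382, φ2=-0.4903590, Δφ=-1.2453971, Δλ=-2.5525213 rad; a=sin²(Δφ/2)+cosφ1·cosφ2·sin²(Δλ/2)=0.9284495521; c=2·atan2(√a, √(1-a))=2.600020080; dist=6371·c=16564.728 ≈ 16564.7 km; running total=29741.4 km
Leg 3 bearing: y=sinΔλ·cosφ2=-0.49012062, x=cosφ1·sinφ2-sinφ1·cosφ2·cosΔλ=0.15970504; θ=atan2(y, x)=-71.9519° <0 so +360° → 288.0481° ≈ 288.0°
Leg 4: φ1=-0.4903590, φ2=-0.8584175, Δφ=-0.3680585, Δλ=2.1900479 rad; a=sin²(Δφ/2)+cosφ1·cosφ2·sin²(Δλ/2)=0.4891340037; c=2·atan2(√a, √(1-a))=1.549062623; dist=6371·c=9869.078 ≈ 9869.1 km; running total=39610.5 km
Leg 4 bearing: y=sinΔλ·cosφ2=0.53226431, x=cosφ1·sinφ2-sinφ1·cosφ2·cosΔλ=-0.84629925; θ=atan2(y, x)=147.8329° ≈ 147.8°

Leg 1: dist=12673.0 km, bearing=38.0°
Leg 2: dist=503.7 km, bearing=287.9°
Leg 3: dist=16564.7 km, bearing=288.0°
Leg 4: dist=9869.1 km, bearing=147.8°
Total: 39610.5 km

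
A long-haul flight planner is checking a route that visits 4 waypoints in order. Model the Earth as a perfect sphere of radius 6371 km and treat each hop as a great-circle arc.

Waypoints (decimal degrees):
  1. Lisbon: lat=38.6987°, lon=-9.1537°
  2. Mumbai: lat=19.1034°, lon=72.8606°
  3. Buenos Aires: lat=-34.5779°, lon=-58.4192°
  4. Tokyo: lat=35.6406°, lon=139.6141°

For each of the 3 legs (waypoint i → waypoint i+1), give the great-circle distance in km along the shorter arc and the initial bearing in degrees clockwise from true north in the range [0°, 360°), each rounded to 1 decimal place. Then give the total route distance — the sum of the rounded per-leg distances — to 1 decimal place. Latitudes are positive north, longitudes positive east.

Leg 1: dist=8019.1 km, bearing=79.5°
Leg 2: dist=14938.9 km, bearing=239.9°
Leg 3: dist=18372.8 km, bearing=279.3°
Total: 41330.8 km

Leg 1: φ1=0.6754197, φ2=0.3334172, Δφ=-0.3420025, Δλ=1.4314196 rad; a=sin²(Δφ/2)+cosφ1·cosφ2·sin²(Δλ/2)=0.3464635552; c=2·atan2(√a, √(1-a))=1.258680537; dist=6371·c=8019.054 ≈ 8019.1 km; running total=8019.1 km
Leg 1 bearing: y=sinΔλ·cosφ2=0.93576630, x=cosφ1·sinφ2-sinφ1·cosφ2·cosΔλ=0.17334266; θ=atan2(y, x)=79.5054° ≈ 79.5°
Leg 2: φ1=0.3334172, φ2=-0.6034982, Δφ=-0.9369154, Δλ=-2.2912648 rad; a=sin²(Δφ/2)+cosφ1·cosφ2·sin²(Δλ/2)=0.8495100811; c=2·atan2(√a, √(1-a))=2.344822697; dist=6371·c=14938.865 ≈ 14938.9 km; running total=22958.0 km
Leg 2 bearing: y=sinΔλ·cosφ2=-0.61874888, x=cosφ1·sinφ2-sinφ1·cosφ2·cosΔλ=-0.35849775; θ=atan2(y, x)=-120.0876° <0 so +360° → 239.9124° ≈ 239.9°
Leg 3: φ1=-0.6034982, φ2=0.6220458, Δφ=1.2255440, Δλ=3.4563331 rad; a=sin²(Δφ/2)+cosφ1·cosφ2·sin²(Δλ/2)=0.9834790552; c=2·atan2(√a, √(1-a))=2.883811851; dist=6371·c=18372.765 ≈ 18372.8 km; running total=41330.8 km
Leg 3 bearing: y=sinΔλ·cosφ2=-0.25158359, x=cosφ1·sinφ2-sinφ1·cosφ2·cosΔλ=0.04120326; θ=atan2(y, x)=-80.6989° <0 so +360° → 279.3011° ≈ 279.3°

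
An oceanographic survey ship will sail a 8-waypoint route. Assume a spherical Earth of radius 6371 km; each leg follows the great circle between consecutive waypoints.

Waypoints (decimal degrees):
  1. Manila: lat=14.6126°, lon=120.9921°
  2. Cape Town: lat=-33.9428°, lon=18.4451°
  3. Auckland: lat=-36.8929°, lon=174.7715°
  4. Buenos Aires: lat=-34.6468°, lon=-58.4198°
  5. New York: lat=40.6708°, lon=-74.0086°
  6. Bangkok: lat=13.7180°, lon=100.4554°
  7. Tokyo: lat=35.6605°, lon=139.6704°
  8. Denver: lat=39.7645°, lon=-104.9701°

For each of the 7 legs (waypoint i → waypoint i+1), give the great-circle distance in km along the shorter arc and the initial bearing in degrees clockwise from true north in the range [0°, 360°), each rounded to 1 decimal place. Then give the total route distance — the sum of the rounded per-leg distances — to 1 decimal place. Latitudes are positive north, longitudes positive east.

Leg 1: φ1=0.2550380, φ2=-0.5924136, Δφ=-0.8474516, Δλ=-1.7897828 rad; a=sin²(Δφ/2)+cosφ1·cosφ2·sin²(Δλ/2)=0.6576288318; c=2·atan2(√a, √(1-a))=1.891524477; dist=6371·c=12050.902 ≈ 12050.9 km; running total=12050.9 km
Leg 1 bearing: y=sinΔλ·cosφ2=-0.80978313, x=cosφ1·sinφ2-sinφ1·cosφ2·cosΔλ=-0.49483723; θ=atan2(y, x)=-121.4280° <0 so +360° → 238.5720° ≈ 238.6°
Leg 2: φ1=-0.5924136, φ2=-0.6439026, Δφ=-0.0514890, Δλ=2.7284104 rad; a=sin²(Δφ/2)+cosφ1·cosφ2·sin²(Δλ/2)=0.6362225449; c=2·atan2(√a, √(1-a))=1.846729668; dist=6371·c=11765.515 ≈ 11765.5 km; running total=23816.4 km
Leg 2 bearing: y=sinΔλ·cosφ2=0.32112392, x=cosφ1·sinφ2-sinφ1·cosφ2·cosΔλ=-0.90700226; θ=atan2(y, x)=160.5035° ≈ 160.5°
Leg 3: φ1=-0.6439026, φ2=-0.6047007, Δφ=0.0392018, Δλ=-4.0699560 rad; a=sin²(Δφ/2)+cosφ1·cosφ2·sin²(Δλ/2)=0.5264546150; c=2·atan2(√a, √(1-a))=1.623730273; dist=6371·c=10344.786 ≈ 10344.8 km; running total=34161.2 km
Leg 3 bearing: y=sinΔλ·cosφ2=0.65866466, x=cosφ1·sinφ2-sinφ1·cosφ2·cosΔλ=-0.75057410; θ=atan2(y, x)=138.7315° ≈ 138.7°
Leg 4: φ1=-0.6047007, φ2=0.7098394, Δφ=1.3145401, Δλ=-0.2720759 rad; a=sin²(Δφ/2)+cosφ1·cosφ2·sin²(Δλ/2)=0.3847459167; c=2·atan2(√a, √(1-a))=1.338196446; dist=6371·c=8525.6496 ≈ 8525.6 km; running total=42686.8 km
Leg 4 bearing: y=sinΔλ·cosφ2=-0.20382389, x=cosφ1·sinφ2-sinφ1·cosφ2·cosΔλ=0.95148400; θ=atan2(y, x)=-12.0910° <0 so +360° → 347.9090° ≈ 347.9°
Leg 5: φ1=0.7098394, φ2=0.2394243, Δφ=-0.4704151, Δλ=3.0449712 rad; a=sin²(Δφ/2)+cosφ1·cosφ2·sin²(Δλ/2)=0.7894225797; c=2·atan2(√a, √(1-a))=2.188108082; dist=6371·c=13940.437 ≈ 13940.4 km; running total=56627.2 km
Leg 5 bearing: y=sinΔλ·cosφ2=0.09371929, x=cosφ1·sinφ2-sinφ1·cosφ2·cosΔλ=0.81003394; θ=atan2(y, x)=6.5997° ≈ 6.6°
Leg 6: φ1=0.2394243, φ2=0.6223931, Δφ=0.3829689, Δλ=0.6844309 rad; a=sin²(Δφ/2)+cosφ1·cosφ2·sin²(Δλ/2)=0.1251048408; c=2·atan2(√a, √(1-a))=0.723051200; dist=6371·c=4606.559 ≈ 4606.6 km; running total=61233.8 km
Leg 6 bearing: y=sinΔλ·cosφ2=0.51367955, x=cosφ1·sinφ2-sinφ1·cosφ2·cosΔλ=0.41707050; θ=atan2(y, x)=50.9259° ≈ 50.9°
Leg 7: φ1=0.6223931, φ2=0.6940215, Δφ=0.0716283, Δλ=-4.2697822 rad; a=sin²(Δφ/2)+cosφ1·cosφ2·sin²(Δλ/2)=0.4472972809; c=2·atan2(√a, √(1-a))=1.465194725; dist=6371·c=9334.756 ≈ 9334.8 km; running total=70568.6 km
Leg 7 bearing: y=sinΔλ·cosφ2=0.69460864, x=cosφ1·sinφ2-sinφ1·cosφ2·cosΔλ=0.71162386; θ=atan2(y, x)=44.3068° ≈ 44.3°

Leg 1: dist=12050.9 km, bearing=238.6°
Leg 2: dist=11765.5 km, bearing=160.5°
Leg 3: dist=10344.8 km, bearing=138.7°
Leg 4: dist=8525.6 km, bearing=347.9°
Leg 5: dist=13940.4 km, bearing=6.6°
Leg 6: dist=4606.6 km, bearing=50.9°
Leg 7: dist=9334.8 km, bearing=44.3°
Total: 70568.6 km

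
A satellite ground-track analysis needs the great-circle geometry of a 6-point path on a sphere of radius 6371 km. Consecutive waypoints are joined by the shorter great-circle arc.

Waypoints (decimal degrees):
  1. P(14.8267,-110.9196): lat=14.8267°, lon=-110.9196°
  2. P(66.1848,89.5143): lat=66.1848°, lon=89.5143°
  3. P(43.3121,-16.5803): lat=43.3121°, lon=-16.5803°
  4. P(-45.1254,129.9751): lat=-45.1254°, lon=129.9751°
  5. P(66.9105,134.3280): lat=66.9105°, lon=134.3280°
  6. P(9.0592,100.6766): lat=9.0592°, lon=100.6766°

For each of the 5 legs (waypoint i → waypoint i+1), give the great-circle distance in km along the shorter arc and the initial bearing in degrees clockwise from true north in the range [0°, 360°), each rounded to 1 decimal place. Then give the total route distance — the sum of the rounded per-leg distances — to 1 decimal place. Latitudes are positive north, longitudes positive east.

Leg 1: φ1=0.2587747, φ2=1.1551427, Δφ=0.8963679, Δλ=3.4982315 rad; a=sin²(Δφ/2)+cosφ1·cosφ2·sin²(Δλ/2)=0.5658370396; c=2·atan2(√a, √(1-a))=1.702853901; dist=6371·c=10848.882 ≈ 10848.9 km; running total=10848.9 km
Leg 1 bearing: y=sinΔλ·cosφ2=-0.14097311, x=cosφ1·sinφ2-sinφ1·cosφ2·cosΔλ=0.98121787; θ=atan2(y, x)=-8.1758° <0 so +360° → 351.8242° ≈ 351.8°
Leg 2: φ1=1.1551427, φ2=0.7559388, Δφ=-0.3992039, Δλ=-1.8517001 rad; a=sin²(Δφ/2)+cosφ1·cosφ2·sin²(Δλ/2)=0.2269436083; c=2·atan2(√a, √(1-a))=0.993079425; dist=6371·c=6326.909 ≈ 6326.9 km; running total=17175.8 km
Leg 2 bearing: y=sinΔλ·cosφ2=-0.69910874, x=cosφ1·sinφ2-sinφ1·cosφ2·cosΔλ=0.46152768; θ=atan2(y, x)=-56.5686° <0 so +360° → 303.4314° ≈ 303.4°
Leg 3: φ1=0.7559388, φ2=-0.7875868, Δφ=-1.5435256, Δλ=2.5578743 rad; a=sin²(Δφ/2)+cosφ1·cosφ2·sin²(Δλ/2)=0.9572463871; c=2·atan2(√a, √(1-a))=2.725048825; dist=6371·c=17361.286 ≈ 17361.3 km; running total=34537.1 km
Leg 3 bearing: y=sinΔλ·cosφ2=0.38885420, x=cosφ1·sinφ2-sinφ1·cosφ2·cosΔλ=-0.11178272; θ=atan2(y, x)=106.0382° ≈ 106.0°
Leg 4: φ1=-0.7875868, φ2=1.1678085, Δφ=1.9553953, Δλ=0.0759724 rad; a=sin²(Δφ/2)+cosφ1·cosφ2·sin²(Δλ/2)=0.6879928036; c=2·atan2(√a, √(1-a))=1.956256524; dist=6371·c=12463.310 ≈ 12463.3 km; running total=47000.4 km
Leg 4 bearing: y=sinΔλ·cosφ2=0.02976535, x=cosφ1·sinφ2-sinφ1·cosφ2·cosΔλ=0.92614731; θ=atan2(y, x)=1.8408° ≈ 1.8°
Leg 5: φ1=1.1678085, φ2=0.1581129, Δφ=-1.0096957, Δλ=-0.5873277 rad; a=sin²(Δφ/2)+cosφ1·cosφ2·sin²(Δλ/2)=0.2663898416; c=2·atan2(√a, √(1-a))=1.084652107; dist=6371·c=6910.319 ≈ 6910.3 km; running total=53910.7 km
Leg 5 bearing: y=sinΔλ·cosφ2=-0.54722631, x=cosφ1·sinφ2-sinφ1·cosφ2·cosΔλ=-0.69444117; θ=atan2(y, x)=-141.7616° <0 so +360° → 218.2384° ≈ 218.2°

Leg 1: dist=10848.9 km, bearing=351.8°
Leg 2: dist=6326.9 km, bearing=303.4°
Leg 3: dist=17361.3 km, bearing=106.0°
Leg 4: dist=12463.3 km, bearing=1.8°
Leg 5: dist=6910.3 km, bearing=218.2°
Total: 53910.7 km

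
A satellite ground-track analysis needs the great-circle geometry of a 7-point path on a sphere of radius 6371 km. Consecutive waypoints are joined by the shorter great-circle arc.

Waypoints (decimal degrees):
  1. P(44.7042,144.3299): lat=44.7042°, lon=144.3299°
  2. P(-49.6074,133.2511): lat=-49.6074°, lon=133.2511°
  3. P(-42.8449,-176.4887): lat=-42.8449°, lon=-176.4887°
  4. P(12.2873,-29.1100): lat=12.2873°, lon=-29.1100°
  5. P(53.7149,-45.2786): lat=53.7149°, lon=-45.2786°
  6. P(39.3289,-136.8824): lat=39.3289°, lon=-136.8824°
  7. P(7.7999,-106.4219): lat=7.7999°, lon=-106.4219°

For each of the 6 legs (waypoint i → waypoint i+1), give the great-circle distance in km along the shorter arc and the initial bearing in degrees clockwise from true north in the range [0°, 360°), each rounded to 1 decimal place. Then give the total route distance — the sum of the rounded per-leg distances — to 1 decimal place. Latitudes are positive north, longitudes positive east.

Leg 1: φ1=0.7802355, φ2=-0.8658125, Δφ=-1.6460479, Δλ=-0.1933615 rad; a=sin²(Δφ/2)+cosφ1·cosφ2·sin²(Δλ/2)=0.5418820295; c=2·atan2(√a, √(1-a))=1.654658650; dist=6371·c=10541.830 ≈ 10541.8 km; running total=10541.8 km
Leg 1 bearing: y=sinΔλ·cosφ2=-0.12452308, x=cosφ1·sinφ2-sinφ1·cosφ2·cosΔλ=-0.98867466; θ=atan2(y, x)=-172.8214° <0 so +360° → 187.1786° ≈ 187.2°
Leg 2: φ1=-0.8658125, φ2=-0.7477846, Δφ=0.1180279, Δλ=-5.4059793 rad; a=sin²(Δφ/2)+cosφ1·cosφ2·sin²(Δλ/2)=0.0891673590; c=2·atan2(√a, √(1-a))=0.606469732; dist=6371·c=3863.819 ≈ 3863.8 km; running total=14405.6 km
Leg 2 bearing: y=sinΔλ·cosφ2=0.56379613, x=cosφ1·sinφ2-sinφ1·cosφ2·cosΔλ=-0.08366654; θ=atan2(y, x)=98.4410° ≈ 98.4°
Leg 3: φ1=-0.7477846, φ2=0.2144538, Δφ=0.9622384, Δλ=2.5722436 rad; a=sin²(Δφ/2)+cosφ1·cosφ2·sin²(Δλ/2)=0.8740537973; c=2·atan2(√a, √(1-a))=2.416001980; dist=6371·c=15392.349 ≈ 15392.3 km; running total=29797.9 km
Leg 3 bearing: y=sinΔλ·cosφ2=0.52673501, x=cosφ1·sinφ2-sinφ1·cosφ2·cosΔλ=-0.40359045; θ=atan2(y, x)=127.4598° ≈ 127.5°
Leg 4: φ1=0.2144538, φ2=0.9375019, Δφ=0.7230480, Δλ=-0.2821953 rad; a=sin²(Δφ/2)+cosφ1·cosφ2·sin²(Δλ/2)=0.1365396534; c=2·atan2(√a, √(1-a))=0.756969154; dist=6371·c=4822.650 ≈ 4822.7 km; running total=34620.6 km
Leg 4 bearing: y=sinΔλ·cosφ2=-0.16479646, x=cosφ1·sinφ2-sinφ1·cosφ2·cosΔλ=0.66665466; θ=atan2(y, x)=-13.8851° <0 so +360° → 346.1149° ≈ 346.1°
Leg 5: φ1=0.9375019, φ2=0.6864188, Δφ=-0.2510831, Δλ=-1.5987879 rad; a=sin²(Δφ/2)+cosφ1·cosφ2·sin²(Δλ/2)=0.2509702389; c=2·atan2(√a, √(1-a))=1.049436776; dist=6371·c=6685.962 ≈ 6686.0 km; running total=41306.6 km
Leg 5 bearing: y=sinΔλ·cosφ2=-0.77321762, x=cosφ1·sinφ2-sinφ1·cosφ2·cosΔλ=0.39251908; θ=atan2(y, x)=-63.0857° <0 so +360° → 296.9143° ≈ 296.9°
Leg 6: φ1=0.6864188, φ2=0.1361339, Δφ=-0.5502849, Δλ=0.5316360 rad; a=sin²(Δφ/2)+cosφ1·cosφ2·sin²(Δλ/2)=0.1266994265; c=2·atan2(√a, √(1-a))=0.727857969; dist=6371·c=4637.183 ≈ 4637.2 km; running total=45943.8 km
Leg 6 bearing: y=sinΔλ·cosφ2=0.50225402, x=cosφ1·sinφ2-sinφ1·cosφ2·cosΔλ=-0.43626554; θ=atan2(y, x)=130.9781° ≈ 131.0°

Leg 1: dist=10541.8 km, bearing=187.2°
Leg 2: dist=3863.8 km, bearing=98.4°
Leg 3: dist=15392.3 km, bearing=127.5°
Leg 4: dist=4822.7 km, bearing=346.1°
Leg 5: dist=6686.0 km, bearing=296.9°
Leg 6: dist=4637.2 km, bearing=131.0°
Total: 45943.8 km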